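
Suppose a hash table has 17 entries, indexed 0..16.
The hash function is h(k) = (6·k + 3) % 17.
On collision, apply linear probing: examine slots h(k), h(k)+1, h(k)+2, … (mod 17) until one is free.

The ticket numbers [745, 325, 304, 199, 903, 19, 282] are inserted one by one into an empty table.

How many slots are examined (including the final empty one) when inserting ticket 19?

3

Insert 745: h=2, slot 2 empty => index 2.
Insert 325: h=15, slot 15 empty => index 15.
Insert 304: h=8, slot 8 empty => index 8.
Insert 199: h=7, slot 7 empty => index 7.
Insert 903: h=15, slot 15 occupied => index 16.
Insert 19: h=15, slots 15,16 occupied => index 0.
Insert 282: h=12, slot 12 empty => index 12.
Table: [19, ∅, 745, ∅, ∅, ∅, ∅, 199, 304, ∅, ∅, ∅, 282, ∅, ∅, 325, 903]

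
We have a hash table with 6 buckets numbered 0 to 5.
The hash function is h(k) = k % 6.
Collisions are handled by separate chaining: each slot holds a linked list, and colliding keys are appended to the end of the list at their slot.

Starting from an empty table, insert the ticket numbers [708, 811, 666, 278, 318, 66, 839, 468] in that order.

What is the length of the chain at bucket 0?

5

708 -> bucket 0
811 -> bucket 1
666 -> bucket 0 (collision)
278 -> bucket 2
318 -> bucket 0 (collision)
66 -> bucket 0 (collision)
839 -> bucket 5
468 -> bucket 0 (collision)
Final buckets:
0: 708 -> 666 -> 318 -> 66 -> 468
1: 811
2: 278
3: .
4: .
5: 839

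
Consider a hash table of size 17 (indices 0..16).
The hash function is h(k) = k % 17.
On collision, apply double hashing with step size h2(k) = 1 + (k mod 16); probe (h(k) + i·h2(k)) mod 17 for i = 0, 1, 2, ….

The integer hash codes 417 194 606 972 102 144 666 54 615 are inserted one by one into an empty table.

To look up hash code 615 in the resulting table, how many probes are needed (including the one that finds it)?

417 hashes to 9; slot 9 is free => place at 9.
194 hashes to 7; slot 7 is free => place at 7.
606 hashes to 11; slot 11 is free => place at 11.
972 hashes to 3; slot 3 is free => place at 3.
102 hashes to 0; slot 0 is free => place at 0.
144 hashes to 8; slot 8 is free => place at 8.
666 hashes to 3, h2=11; 3 taken => place at 14.
54 hashes to 3, h2=7; 3 taken => place at 10.
615 hashes to 3, h2=8; 3,11 taken => place at 2.
Table: [102, -, 615, 972, -, -, -, 194, 144, 417, 54, 606, -, -, 666, -, -]
Lookup 615: h=3, h2=8, probe 3,11,2 → found at 2.

3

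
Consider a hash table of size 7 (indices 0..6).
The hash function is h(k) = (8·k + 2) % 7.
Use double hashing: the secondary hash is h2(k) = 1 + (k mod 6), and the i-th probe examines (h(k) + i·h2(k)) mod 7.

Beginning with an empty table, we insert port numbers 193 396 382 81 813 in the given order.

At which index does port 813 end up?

1

193: h=6 => slot 6
396: h=6, h2=1, probe 6,0 => slot 0
382: h=6, h2=5, probe 6,4 => slot 4
81: h=6, h2=4, probe 6,3 => slot 3
813: h=3, h2=4, probe 3,0,4,1 => slot 1
Table: [396, 813, ∅, 81, 382, ∅, 193]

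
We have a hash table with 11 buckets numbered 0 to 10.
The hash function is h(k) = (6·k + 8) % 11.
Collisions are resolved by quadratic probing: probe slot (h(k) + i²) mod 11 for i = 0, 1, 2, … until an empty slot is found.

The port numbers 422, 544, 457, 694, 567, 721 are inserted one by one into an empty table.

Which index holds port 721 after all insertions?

Insert 422: h=10, slot 10 empty => index 10.
Insert 544: h=5, slot 5 empty => index 5.
Insert 457: h=0, slot 0 empty => index 0.
Insert 694: h=3, slot 3 empty => index 3.
Insert 567: h=0, slot 0 occupied => index 1.
Insert 721: h=0, slots 0,1 occupied => index 4.
Table: [457, 567, ∅, 694, 721, 544, ∅, ∅, ∅, ∅, 422]

4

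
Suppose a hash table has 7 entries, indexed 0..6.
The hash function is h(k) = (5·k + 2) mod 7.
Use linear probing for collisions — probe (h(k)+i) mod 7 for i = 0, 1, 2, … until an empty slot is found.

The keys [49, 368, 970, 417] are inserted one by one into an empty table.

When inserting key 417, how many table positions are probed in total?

49: h=2 -> slot 2
368: h=1 -> slot 1
970: h=1, probe 1,2,3 -> slot 3
417: h=1, probe 1,2,3,4 -> slot 4
Table: [-, 368, 49, 970, 417, -, -]

4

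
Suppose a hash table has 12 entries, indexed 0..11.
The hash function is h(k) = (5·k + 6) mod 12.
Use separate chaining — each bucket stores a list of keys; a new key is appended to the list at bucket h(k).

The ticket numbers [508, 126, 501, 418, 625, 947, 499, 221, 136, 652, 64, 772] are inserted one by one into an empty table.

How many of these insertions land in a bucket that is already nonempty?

Insert 508: h=2, bucket 2 empty -> new chain.
Insert 126: h=0, bucket 0 empty -> new chain.
Insert 501: h=3, bucket 3 empty -> new chain.
Insert 418: h=8, bucket 8 empty -> new chain.
Insert 625: h=11, bucket 11 empty -> new chain.
Insert 947: h=1, bucket 1 empty -> new chain.
Insert 499: h=5, bucket 5 empty -> new chain.
Insert 221: h=7, bucket 7 empty -> new chain.
Insert 136: h=2, bucket 2 nonempty -> append to chain.
Insert 652: h=2, bucket 2 nonempty -> append to chain.
Insert 64: h=2, bucket 2 nonempty -> append to chain.
Insert 772: h=2, bucket 2 nonempty -> append to chain.
Final buckets:
0: 126
1: 947
2: 508 -> 136 -> 652 -> 64 -> 772
3: 501
4: -
5: 499
6: -
7: 221
8: 418
9: -
10: -
11: 625

4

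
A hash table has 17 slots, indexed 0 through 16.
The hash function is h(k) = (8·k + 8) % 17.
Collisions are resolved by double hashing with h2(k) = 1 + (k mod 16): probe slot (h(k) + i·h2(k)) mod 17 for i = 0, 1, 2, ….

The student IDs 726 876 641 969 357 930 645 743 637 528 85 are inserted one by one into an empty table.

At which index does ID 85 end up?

Insert 726: h=2, slot 2 empty -> index 2.
Insert 876: h=12, slot 12 empty -> index 12.
Insert 641: h=2, h2=2, slot 2 occupied -> index 4.
Insert 969: h=8, slot 8 empty -> index 8.
Insert 357: h=8, h2=6, slot 8 occupied -> index 14.
Insert 930: h=2, h2=3, slot 2 occupied -> index 5.
Insert 645: h=0, slot 0 empty -> index 0.
Insert 743: h=2, h2=8, slot 2 occupied -> index 10.
Insert 637: h=4, h2=14, slot 4 occupied -> index 1.
Insert 528: h=16, slot 16 empty -> index 16.
Insert 85: h=8, h2=6, slots 8,14 occupied -> index 3.
Table: [645, 637, 726, 85, 641, 930, ∅, ∅, 969, ∅, 743, ∅, 876, ∅, 357, ∅, 528]

3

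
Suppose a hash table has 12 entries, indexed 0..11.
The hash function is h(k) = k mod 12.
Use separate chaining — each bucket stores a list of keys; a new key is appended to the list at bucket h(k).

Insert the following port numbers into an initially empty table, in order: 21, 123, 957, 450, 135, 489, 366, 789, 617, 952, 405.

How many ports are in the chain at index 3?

2

Insert 21: h=9, bucket 9 empty → new chain.
Insert 123: h=3, bucket 3 empty → new chain.
Insert 957: h=9, bucket 9 nonempty → append to chain.
Insert 450: h=6, bucket 6 empty → new chain.
Insert 135: h=3, bucket 3 nonempty → append to chain.
Insert 489: h=9, bucket 9 nonempty → append to chain.
Insert 366: h=6, bucket 6 nonempty → append to chain.
Insert 789: h=9, bucket 9 nonempty → append to chain.
Insert 617: h=5, bucket 5 empty → new chain.
Insert 952: h=4, bucket 4 empty → new chain.
Insert 405: h=9, bucket 9 nonempty → append to chain.
Final buckets:
0: ∅
1: ∅
2: ∅
3: 123 -> 135
4: 952
5: 617
6: 450 -> 366
7: ∅
8: ∅
9: 21 -> 957 -> 489 -> 789 -> 405
10: ∅
11: ∅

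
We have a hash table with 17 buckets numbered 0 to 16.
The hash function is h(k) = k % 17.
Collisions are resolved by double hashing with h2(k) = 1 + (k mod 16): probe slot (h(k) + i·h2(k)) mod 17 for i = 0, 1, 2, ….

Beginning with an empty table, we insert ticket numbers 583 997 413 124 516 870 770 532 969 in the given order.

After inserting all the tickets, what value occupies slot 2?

413

583 hashes to 5; slot 5 is free → place at 5.
997 hashes to 11; slot 11 is free → place at 11.
413 hashes to 5, h2=14; 5 taken → place at 2.
124 hashes to 5, h2=13; 5 taken → place at 1.
516 hashes to 6; slot 6 is free → place at 6.
870 hashes to 3; slot 3 is free → place at 3.
770 hashes to 5, h2=3; 5 taken → place at 8.
532 hashes to 5, h2=5; 5 taken → place at 10.
969 hashes to 0; slot 0 is free → place at 0.
Table: [969, 124, 413, 870, _, 583, 516, _, 770, _, 532, 997, _, _, _, _, _]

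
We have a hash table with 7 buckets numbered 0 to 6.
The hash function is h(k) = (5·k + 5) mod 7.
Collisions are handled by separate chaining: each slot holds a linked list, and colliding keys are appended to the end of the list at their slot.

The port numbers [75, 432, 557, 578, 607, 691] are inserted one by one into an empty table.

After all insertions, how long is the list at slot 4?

2

75 → bucket 2
432 → bucket 2 (collision)
557 → bucket 4
578 → bucket 4 (collision)
607 → bucket 2 (collision)
691 → bucket 2 (collision)
Final buckets:
0: _
1: _
2: 75 -> 432 -> 607 -> 691
3: _
4: 557 -> 578
5: _
6: _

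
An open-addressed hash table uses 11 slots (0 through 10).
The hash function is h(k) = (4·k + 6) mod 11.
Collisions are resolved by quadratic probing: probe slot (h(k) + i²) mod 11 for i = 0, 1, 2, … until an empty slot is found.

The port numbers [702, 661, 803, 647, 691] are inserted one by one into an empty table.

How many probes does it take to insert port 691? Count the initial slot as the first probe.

702 hashes to 9; slot 9 is free => place at 9.
661 hashes to 10; slot 10 is free => place at 10.
803 hashes to 6; slot 6 is free => place at 6.
647 hashes to 9; 9,10 taken => place at 2.
691 hashes to 9; 9,10,2 taken => place at 7.
Table: [—, —, 647, —, —, —, 803, 691, —, 702, 661]

4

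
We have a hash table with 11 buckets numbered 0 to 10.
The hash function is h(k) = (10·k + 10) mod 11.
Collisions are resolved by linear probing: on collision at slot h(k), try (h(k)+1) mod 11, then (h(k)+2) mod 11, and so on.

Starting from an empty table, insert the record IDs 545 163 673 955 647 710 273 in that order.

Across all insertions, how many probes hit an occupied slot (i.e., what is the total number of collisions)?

9

545 hashes to 4; slot 4 is free -> place at 4.
163 hashes to 1; slot 1 is free -> place at 1.
673 hashes to 8; slot 8 is free -> place at 8.
955 hashes to 1; 1 taken -> place at 2.
647 hashes to 1; 1,2 taken -> place at 3.
710 hashes to 4; 4 taken -> place at 5.
273 hashes to 1; 1,2,3,4,5 taken -> place at 6.
Table: [∅, 163, 955, 647, 545, 710, 273, ∅, 673, ∅, ∅]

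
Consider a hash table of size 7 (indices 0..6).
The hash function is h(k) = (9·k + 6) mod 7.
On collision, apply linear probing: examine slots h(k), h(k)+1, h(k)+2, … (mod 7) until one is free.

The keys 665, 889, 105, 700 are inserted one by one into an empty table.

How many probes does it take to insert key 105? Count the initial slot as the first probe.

3

665: h=6 => slot 6
889: h=6, probe 6,0 => slot 0
105: h=6, probe 6,0,1 => slot 1
700: h=6, probe 6,0,1,2 => slot 2
Table: [889, 105, 700, _, _, _, 665]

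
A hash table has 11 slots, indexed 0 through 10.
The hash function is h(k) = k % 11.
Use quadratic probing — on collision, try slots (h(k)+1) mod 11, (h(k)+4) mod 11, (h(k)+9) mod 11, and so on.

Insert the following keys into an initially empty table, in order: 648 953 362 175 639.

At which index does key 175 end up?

648: h=10 => slot 10
953: h=7 => slot 7
362: h=10, probe 10,0 => slot 0
175: h=10, probe 10,0,3 => slot 3
639: h=1 => slot 1
Table: [362, 639, ∅, 175, ∅, ∅, ∅, 953, ∅, ∅, 648]

3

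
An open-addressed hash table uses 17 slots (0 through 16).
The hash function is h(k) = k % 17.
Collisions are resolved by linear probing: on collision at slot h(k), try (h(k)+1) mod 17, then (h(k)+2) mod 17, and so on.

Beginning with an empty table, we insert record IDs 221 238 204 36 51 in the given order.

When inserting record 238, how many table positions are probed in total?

221 hashes to 0; slot 0 is free -> place at 0.
238 hashes to 0; 0 taken -> place at 1.
204 hashes to 0; 0,1 taken -> place at 2.
36 hashes to 2; 2 taken -> place at 3.
51 hashes to 0; 0,1,2,3 taken -> place at 4.
Table: [221, 238, 204, 36, 51, ∅, ∅, ∅, ∅, ∅, ∅, ∅, ∅, ∅, ∅, ∅, ∅]

2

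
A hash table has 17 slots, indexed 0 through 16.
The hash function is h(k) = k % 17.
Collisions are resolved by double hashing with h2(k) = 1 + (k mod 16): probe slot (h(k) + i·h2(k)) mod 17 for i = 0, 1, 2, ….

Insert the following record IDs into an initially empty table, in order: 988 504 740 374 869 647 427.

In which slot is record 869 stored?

8

988: h=2 -> slot 2
504: h=11 -> slot 11
740: h=9 -> slot 9
374: h=0 -> slot 0
869: h=2, h2=6, probe 2,8 -> slot 8
647: h=1 -> slot 1
427: h=2, h2=12, probe 2,14 -> slot 14
Table: [374, 647, 988, _, _, _, _, _, 869, 740, _, 504, _, _, 427, _, _]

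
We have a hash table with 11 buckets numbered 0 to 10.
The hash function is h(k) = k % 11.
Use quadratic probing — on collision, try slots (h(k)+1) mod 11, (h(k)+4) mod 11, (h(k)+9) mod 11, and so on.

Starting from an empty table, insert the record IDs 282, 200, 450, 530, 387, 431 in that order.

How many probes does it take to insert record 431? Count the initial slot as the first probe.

282: h=7 => slot 7
200: h=2 => slot 2
450: h=10 => slot 10
530: h=2, probe 2,3 => slot 3
387: h=2, probe 2,3,6 => slot 6
431: h=2, probe 2,3,6,0 => slot 0
Table: [431, -, 200, 530, -, -, 387, 282, -, -, 450]

4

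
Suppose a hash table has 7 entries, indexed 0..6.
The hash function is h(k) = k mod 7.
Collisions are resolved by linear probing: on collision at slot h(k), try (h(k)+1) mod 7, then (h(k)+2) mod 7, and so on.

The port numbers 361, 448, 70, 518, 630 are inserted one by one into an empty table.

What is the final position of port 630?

3

361: h=4 → slot 4
448: h=0 → slot 0
70: h=0, probe 0,1 → slot 1
518: h=0, probe 0,1,2 → slot 2
630: h=0, probe 0,1,2,3 → slot 3
Table: [448, 70, 518, 630, 361, ., .]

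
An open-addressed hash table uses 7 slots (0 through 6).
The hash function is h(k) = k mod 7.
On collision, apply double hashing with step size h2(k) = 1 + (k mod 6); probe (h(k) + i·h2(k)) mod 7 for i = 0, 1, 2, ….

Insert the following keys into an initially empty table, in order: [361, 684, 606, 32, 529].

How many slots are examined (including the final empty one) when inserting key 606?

Insert 361: h=4, slot 4 empty → index 4.
Insert 684: h=5, slot 5 empty → index 5.
Insert 606: h=4, h2=1, slots 4,5 occupied → index 6.
Insert 32: h=4, h2=3, slot 4 occupied → index 0.
Insert 529: h=4, h2=2, slots 4,6 occupied → index 1.
Table: [32, 529, -, -, 361, 684, 606]

3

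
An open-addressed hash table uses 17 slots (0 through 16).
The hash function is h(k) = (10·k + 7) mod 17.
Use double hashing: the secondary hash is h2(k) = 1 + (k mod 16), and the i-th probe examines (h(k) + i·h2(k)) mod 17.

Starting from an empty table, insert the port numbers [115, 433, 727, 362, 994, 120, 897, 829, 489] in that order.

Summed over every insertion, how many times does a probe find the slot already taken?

115: h=1 => slot 1
433: h=2 => slot 2
727: h=1, h2=8, probe 1,9 => slot 9
362: h=6 => slot 6
994: h=2, h2=3, probe 2,5 => slot 5
120: h=0 => slot 0
897: h=1, h2=2, probe 1,3 => slot 3
829: h=1, h2=14, probe 1,15 => slot 15
489: h=1, h2=10, probe 1,11 => slot 11
Table: [120, 115, 433, 897, ., 994, 362, ., ., 727, ., 489, ., ., ., 829, .]

5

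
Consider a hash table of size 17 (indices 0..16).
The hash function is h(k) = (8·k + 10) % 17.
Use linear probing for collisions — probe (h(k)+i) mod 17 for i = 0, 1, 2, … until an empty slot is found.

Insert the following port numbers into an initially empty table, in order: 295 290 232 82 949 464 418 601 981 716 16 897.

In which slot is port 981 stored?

295 hashes to 7; slot 7 is free -> place at 7.
290 hashes to 1; slot 1 is free -> place at 1.
232 hashes to 13; slot 13 is free -> place at 13.
82 hashes to 3; slot 3 is free -> place at 3.
949 hashes to 3; 3 taken -> place at 4.
464 hashes to 16; slot 16 is free -> place at 16.
418 hashes to 5; slot 5 is free -> place at 5.
601 hashes to 7; 7 taken -> place at 8.
981 hashes to 4; 4,5 taken -> place at 6.
716 hashes to 9; slot 9 is free -> place at 9.
16 hashes to 2; slot 2 is free -> place at 2.
897 hashes to 12; slot 12 is free -> place at 12.
Table: [∅, 290, 16, 82, 949, 418, 981, 295, 601, 716, ∅, ∅, 897, 232, ∅, ∅, 464]

6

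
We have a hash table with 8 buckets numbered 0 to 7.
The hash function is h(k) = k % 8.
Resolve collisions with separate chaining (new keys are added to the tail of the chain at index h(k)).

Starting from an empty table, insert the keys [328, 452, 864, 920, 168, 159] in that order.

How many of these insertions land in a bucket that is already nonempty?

Insert 328: h=0, bucket 0 empty → new chain.
Insert 452: h=4, bucket 4 empty → new chain.
Insert 864: h=0, bucket 0 nonempty → append to chain.
Insert 920: h=0, bucket 0 nonempty → append to chain.
Insert 168: h=0, bucket 0 nonempty → append to chain.
Insert 159: h=7, bucket 7 empty → new chain.
Final buckets:
0: 328 -> 864 -> 920 -> 168
1: —
2: —
3: —
4: 452
5: —
6: —
7: 159

3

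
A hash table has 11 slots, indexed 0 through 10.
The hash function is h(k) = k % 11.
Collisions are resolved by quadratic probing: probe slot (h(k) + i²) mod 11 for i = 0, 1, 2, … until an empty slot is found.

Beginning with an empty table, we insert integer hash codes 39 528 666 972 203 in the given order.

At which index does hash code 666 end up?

39 hashes to 6; slot 6 is free -> place at 6.
528 hashes to 0; slot 0 is free -> place at 0.
666 hashes to 6; 6 taken -> place at 7.
972 hashes to 4; slot 4 is free -> place at 4.
203 hashes to 5; slot 5 is free -> place at 5.
Table: [528, —, —, —, 972, 203, 39, 666, —, —, —]

7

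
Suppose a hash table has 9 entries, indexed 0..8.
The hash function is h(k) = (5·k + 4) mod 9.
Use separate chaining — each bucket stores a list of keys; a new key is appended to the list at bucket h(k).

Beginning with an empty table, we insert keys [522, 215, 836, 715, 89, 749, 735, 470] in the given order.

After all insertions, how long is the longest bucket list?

3

Insert 522: h=4, bucket 4 empty -> new chain.
Insert 215: h=8, bucket 8 empty -> new chain.
Insert 836: h=8, bucket 8 nonempty -> append to chain.
Insert 715: h=6, bucket 6 empty -> new chain.
Insert 89: h=8, bucket 8 nonempty -> append to chain.
Insert 749: h=5, bucket 5 empty -> new chain.
Insert 735: h=7, bucket 7 empty -> new chain.
Insert 470: h=5, bucket 5 nonempty -> append to chain.
Final buckets:
0: ∅
1: ∅
2: ∅
3: ∅
4: 522
5: 749 -> 470
6: 715
7: 735
8: 215 -> 836 -> 89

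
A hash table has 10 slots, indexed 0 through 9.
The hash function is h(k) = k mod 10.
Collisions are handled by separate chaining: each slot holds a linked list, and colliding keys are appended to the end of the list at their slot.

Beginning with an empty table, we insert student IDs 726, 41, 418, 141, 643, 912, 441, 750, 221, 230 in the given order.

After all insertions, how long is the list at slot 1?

4

Insert 726: h=6, bucket 6 empty -> new chain.
Insert 41: h=1, bucket 1 empty -> new chain.
Insert 418: h=8, bucket 8 empty -> new chain.
Insert 141: h=1, bucket 1 nonempty -> append to chain.
Insert 643: h=3, bucket 3 empty -> new chain.
Insert 912: h=2, bucket 2 empty -> new chain.
Insert 441: h=1, bucket 1 nonempty -> append to chain.
Insert 750: h=0, bucket 0 empty -> new chain.
Insert 221: h=1, bucket 1 nonempty -> append to chain.
Insert 230: h=0, bucket 0 nonempty -> append to chain.
Final buckets:
0: 750 -> 230
1: 41 -> 141 -> 441 -> 221
2: 912
3: 643
4: _
5: _
6: 726
7: _
8: 418
9: _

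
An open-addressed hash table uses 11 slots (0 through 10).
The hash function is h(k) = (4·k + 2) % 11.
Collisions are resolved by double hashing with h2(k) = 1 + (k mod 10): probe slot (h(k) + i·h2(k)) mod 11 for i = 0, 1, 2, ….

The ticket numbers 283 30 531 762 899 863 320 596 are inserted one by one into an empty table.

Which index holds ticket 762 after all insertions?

283: h=1 -> slot 1
30: h=1, h2=1, probe 1,2 -> slot 2
531: h=3 -> slot 3
762: h=3, h2=3, probe 3,6 -> slot 6
899: h=1, h2=10, probe 1,0 -> slot 0
863: h=0, h2=4, probe 0,4 -> slot 4
320: h=6, h2=1, probe 6,7 -> slot 7
596: h=10 -> slot 10
Table: [899, 283, 30, 531, 863, —, 762, 320, —, —, 596]

6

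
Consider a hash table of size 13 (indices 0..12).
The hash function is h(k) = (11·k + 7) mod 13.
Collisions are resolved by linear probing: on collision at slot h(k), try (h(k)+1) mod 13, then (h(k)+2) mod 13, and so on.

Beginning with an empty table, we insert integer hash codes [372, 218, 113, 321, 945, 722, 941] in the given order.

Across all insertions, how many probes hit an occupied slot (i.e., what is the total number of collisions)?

4

Insert 372: h=4, slot 4 empty => index 4.
Insert 218: h=0, slot 0 empty => index 0.
Insert 113: h=2, slot 2 empty => index 2.
Insert 321: h=2, slot 2 occupied => index 3.
Insert 945: h=2, slots 2,3,4 occupied => index 5.
Insert 722: h=6, slot 6 empty => index 6.
Insert 941: h=10, slot 10 empty => index 10.
Table: [218, -, 113, 321, 372, 945, 722, -, -, -, 941, -, -]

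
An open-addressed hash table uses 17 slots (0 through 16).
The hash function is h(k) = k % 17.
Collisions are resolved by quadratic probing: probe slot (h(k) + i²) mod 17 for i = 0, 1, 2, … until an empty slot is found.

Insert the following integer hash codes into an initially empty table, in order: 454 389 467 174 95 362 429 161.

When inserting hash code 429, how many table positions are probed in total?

4

454: h=12 => slot 12
389: h=15 => slot 15
467: h=8 => slot 8
174: h=4 => slot 4
95: h=10 => slot 10
362: h=5 => slot 5
429: h=4, probe 4,5,8,13 => slot 13
161: h=8, probe 8,9 => slot 9
Table: [—, —, —, —, 174, 362, —, —, 467, 161, 95, —, 454, 429, —, 389, —]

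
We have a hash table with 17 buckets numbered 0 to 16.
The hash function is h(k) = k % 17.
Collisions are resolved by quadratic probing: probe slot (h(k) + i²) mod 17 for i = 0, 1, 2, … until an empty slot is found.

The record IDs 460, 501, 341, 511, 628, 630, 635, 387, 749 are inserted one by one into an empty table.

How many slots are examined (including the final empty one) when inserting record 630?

4

460 hashes to 1; slot 1 is free => place at 1.
501 hashes to 8; slot 8 is free => place at 8.
341 hashes to 1; 1 taken => place at 2.
511 hashes to 1; 1,2 taken => place at 5.
628 hashes to 16; slot 16 is free => place at 16.
630 hashes to 1; 1,2,5 taken => place at 10.
635 hashes to 6; slot 6 is free => place at 6.
387 hashes to 13; slot 13 is free => place at 13.
749 hashes to 1; 1,2,5,10 taken => place at 0.
Table: [749, 460, 341, -, -, 511, 635, -, 501, -, 630, -, -, 387, -, -, 628]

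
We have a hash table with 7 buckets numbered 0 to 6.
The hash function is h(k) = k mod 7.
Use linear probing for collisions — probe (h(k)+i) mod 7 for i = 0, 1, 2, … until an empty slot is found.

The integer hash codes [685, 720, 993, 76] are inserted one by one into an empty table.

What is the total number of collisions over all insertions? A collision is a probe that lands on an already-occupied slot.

6

685 hashes to 6; slot 6 is free → place at 6.
720 hashes to 6; 6 taken → place at 0.
993 hashes to 6; 6,0 taken → place at 1.
76 hashes to 6; 6,0,1 taken → place at 2.
Table: [720, 993, 76, ., ., ., 685]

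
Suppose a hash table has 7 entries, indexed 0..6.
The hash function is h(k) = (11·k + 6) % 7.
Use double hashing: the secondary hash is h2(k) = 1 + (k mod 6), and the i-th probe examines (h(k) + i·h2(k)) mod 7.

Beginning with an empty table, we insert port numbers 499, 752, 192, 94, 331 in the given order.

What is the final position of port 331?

Insert 499: h=0, slot 0 empty => index 0.
Insert 752: h=4, slot 4 empty => index 4.
Insert 192: h=4, h2=1, slot 4 occupied => index 5.
Insert 94: h=4, h2=5, slot 4 occupied => index 2.
Insert 331: h=0, h2=2, slots 0,2,4 occupied => index 6.
Table: [499, ., 94, ., 752, 192, 331]

6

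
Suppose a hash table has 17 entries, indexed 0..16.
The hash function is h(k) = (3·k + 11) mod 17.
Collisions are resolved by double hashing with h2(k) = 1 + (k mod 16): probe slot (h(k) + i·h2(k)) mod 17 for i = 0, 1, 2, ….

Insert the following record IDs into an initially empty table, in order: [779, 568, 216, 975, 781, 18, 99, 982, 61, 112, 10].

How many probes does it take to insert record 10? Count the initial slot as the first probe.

2

779 hashes to 2; slot 2 is free -> place at 2.
568 hashes to 15; slot 15 is free -> place at 15.
216 hashes to 13; slot 13 is free -> place at 13.
975 hashes to 12; slot 12 is free -> place at 12.
781 hashes to 8; slot 8 is free -> place at 8.
18 hashes to 14; slot 14 is free -> place at 14.
99 hashes to 2, h2=4; 2 taken -> place at 6.
982 hashes to 16; slot 16 is free -> place at 16.
61 hashes to 7; slot 7 is free -> place at 7.
112 hashes to 7, h2=1; 7,8 taken -> place at 9.
10 hashes to 7, h2=11; 7 taken -> place at 1.
Table: [., 10, 779, ., ., ., 99, 61, 781, 112, ., ., 975, 216, 18, 568, 982]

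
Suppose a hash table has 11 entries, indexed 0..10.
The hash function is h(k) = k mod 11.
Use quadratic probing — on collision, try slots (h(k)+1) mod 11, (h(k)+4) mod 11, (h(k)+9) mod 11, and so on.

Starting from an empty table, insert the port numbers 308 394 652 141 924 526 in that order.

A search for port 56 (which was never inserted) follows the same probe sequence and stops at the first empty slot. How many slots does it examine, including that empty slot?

308 hashes to 0; slot 0 is free → place at 0.
394 hashes to 9; slot 9 is free → place at 9.
652 hashes to 3; slot 3 is free → place at 3.
141 hashes to 9; 9 taken → place at 10.
924 hashes to 0; 0 taken → place at 1.
526 hashes to 9; 9,10 taken → place at 2.
Table: [308, 924, 526, 652, ., ., ., ., ., 394, 141]
Lookup 56: h=1, probe 1,2,5 → slot 5 empty, not found.

3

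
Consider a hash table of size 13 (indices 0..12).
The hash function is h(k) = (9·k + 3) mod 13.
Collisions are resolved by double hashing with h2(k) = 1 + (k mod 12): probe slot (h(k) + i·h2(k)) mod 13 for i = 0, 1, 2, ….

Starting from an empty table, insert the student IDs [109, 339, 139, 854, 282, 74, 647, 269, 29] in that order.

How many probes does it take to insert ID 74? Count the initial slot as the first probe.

Insert 109: h=9, slot 9 empty → index 9.
Insert 339: h=12, slot 12 empty → index 12.
Insert 139: h=6, slot 6 empty → index 6.
Insert 854: h=6, h2=3, slots 6,9,12 occupied → index 2.
Insert 282: h=6, h2=7, slot 6 occupied → index 0.
Insert 74: h=6, h2=3, slots 6,9,12,2 occupied → index 5.
Insert 647: h=2, h2=12, slot 2 occupied → index 1.
Insert 269: h=6, h2=6, slots 6,12,5 occupied → index 11.
Insert 29: h=4, slot 4 empty → index 4.
Table: [282, 647, 854, ., 29, 74, 139, ., ., 109, ., 269, 339]

5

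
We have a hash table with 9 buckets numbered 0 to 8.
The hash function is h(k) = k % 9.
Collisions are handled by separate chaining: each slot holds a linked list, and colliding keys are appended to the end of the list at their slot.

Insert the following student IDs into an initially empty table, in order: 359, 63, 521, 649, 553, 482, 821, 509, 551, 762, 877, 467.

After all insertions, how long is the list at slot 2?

2

359 → bucket 8
63 → bucket 0
521 → bucket 8 (collision)
649 → bucket 1
553 → bucket 4
482 → bucket 5
821 → bucket 2
509 → bucket 5 (collision)
551 → bucket 2 (collision)
762 → bucket 6
877 → bucket 4 (collision)
467 → bucket 8 (collision)
Final buckets:
0: 63
1: 649
2: 821 -> 551
3: .
4: 553 -> 877
5: 482 -> 509
6: 762
7: .
8: 359 -> 521 -> 467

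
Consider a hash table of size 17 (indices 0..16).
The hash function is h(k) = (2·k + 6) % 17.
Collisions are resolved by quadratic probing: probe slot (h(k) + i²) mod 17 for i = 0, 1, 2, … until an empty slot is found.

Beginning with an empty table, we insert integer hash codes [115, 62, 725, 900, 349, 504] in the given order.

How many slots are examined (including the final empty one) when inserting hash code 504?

115 hashes to 15; slot 15 is free -> place at 15.
62 hashes to 11; slot 11 is free -> place at 11.
725 hashes to 11; 11 taken -> place at 12.
900 hashes to 4; slot 4 is free -> place at 4.
349 hashes to 7; slot 7 is free -> place at 7.
504 hashes to 11; 11,12,15 taken -> place at 3.
Table: [., ., ., 504, 900, ., ., 349, ., ., ., 62, 725, ., ., 115, .]

4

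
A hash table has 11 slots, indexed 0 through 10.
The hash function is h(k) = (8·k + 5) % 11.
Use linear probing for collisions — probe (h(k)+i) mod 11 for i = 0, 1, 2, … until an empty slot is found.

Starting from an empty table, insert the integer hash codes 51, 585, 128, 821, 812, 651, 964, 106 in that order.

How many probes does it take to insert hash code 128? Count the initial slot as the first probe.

51 hashes to 6; slot 6 is free => place at 6.
585 hashes to 10; slot 10 is free => place at 10.
128 hashes to 6; 6 taken => place at 7.
821 hashes to 6; 6,7 taken => place at 8.
812 hashes to 0; slot 0 is free => place at 0.
651 hashes to 10; 10,0 taken => place at 1.
964 hashes to 6; 6,7,8 taken => place at 9.
106 hashes to 6; 6,7,8,9,10,0,1 taken => place at 2.
Table: [812, 651, 106, ∅, ∅, ∅, 51, 128, 821, 964, 585]

2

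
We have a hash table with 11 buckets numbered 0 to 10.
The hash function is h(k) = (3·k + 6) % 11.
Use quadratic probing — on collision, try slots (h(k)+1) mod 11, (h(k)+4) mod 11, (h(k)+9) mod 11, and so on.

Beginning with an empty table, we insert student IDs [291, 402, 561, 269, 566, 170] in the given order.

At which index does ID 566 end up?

291 hashes to 10; slot 10 is free => place at 10.
402 hashes to 2; slot 2 is free => place at 2.
561 hashes to 6; slot 6 is free => place at 6.
269 hashes to 10; 10 taken => place at 0.
566 hashes to 10; 10,0 taken => place at 3.
170 hashes to 10; 10,0,3 taken => place at 8.
Table: [269, ., 402, 566, ., ., 561, ., 170, ., 291]

3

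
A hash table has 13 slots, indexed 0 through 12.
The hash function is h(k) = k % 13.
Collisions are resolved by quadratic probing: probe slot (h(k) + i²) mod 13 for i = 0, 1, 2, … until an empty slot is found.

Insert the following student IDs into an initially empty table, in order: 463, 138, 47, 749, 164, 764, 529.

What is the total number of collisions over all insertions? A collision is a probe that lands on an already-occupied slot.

12

463 hashes to 8; slot 8 is free -> place at 8.
138 hashes to 8; 8 taken -> place at 9.
47 hashes to 8; 8,9 taken -> place at 12.
749 hashes to 8; 8,9,12 taken -> place at 4.
164 hashes to 8; 8,9,12,4 taken -> place at 11.
764 hashes to 10; slot 10 is free -> place at 10.
529 hashes to 9; 9,10 taken -> place at 0.
Table: [529, —, —, —, 749, —, —, —, 463, 138, 764, 164, 47]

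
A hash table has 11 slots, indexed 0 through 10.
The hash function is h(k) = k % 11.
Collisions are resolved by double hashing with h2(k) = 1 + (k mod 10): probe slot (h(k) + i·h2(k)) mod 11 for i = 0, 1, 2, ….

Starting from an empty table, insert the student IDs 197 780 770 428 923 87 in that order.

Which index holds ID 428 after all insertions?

8

Insert 197: h=10, slot 10 empty => index 10.
Insert 780: h=10, h2=1, slot 10 occupied => index 0.
Insert 770: h=0, h2=1, slot 0 occupied => index 1.
Insert 428: h=10, h2=9, slot 10 occupied => index 8.
Insert 923: h=10, h2=4, slot 10 occupied => index 3.
Insert 87: h=10, h2=8, slot 10 occupied => index 7.
Table: [780, 770, ∅, 923, ∅, ∅, ∅, 87, 428, ∅, 197]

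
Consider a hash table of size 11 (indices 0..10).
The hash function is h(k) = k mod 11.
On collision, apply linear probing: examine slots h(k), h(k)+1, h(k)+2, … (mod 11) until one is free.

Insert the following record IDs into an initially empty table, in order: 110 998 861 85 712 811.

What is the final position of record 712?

Insert 110: h=0, slot 0 empty => index 0.
Insert 998: h=8, slot 8 empty => index 8.
Insert 861: h=3, slot 3 empty => index 3.
Insert 85: h=8, slot 8 occupied => index 9.
Insert 712: h=8, slots 8,9 occupied => index 10.
Insert 811: h=8, slots 8,9,10,0 occupied => index 1.
Table: [110, 811, ∅, 861, ∅, ∅, ∅, ∅, 998, 85, 712]

10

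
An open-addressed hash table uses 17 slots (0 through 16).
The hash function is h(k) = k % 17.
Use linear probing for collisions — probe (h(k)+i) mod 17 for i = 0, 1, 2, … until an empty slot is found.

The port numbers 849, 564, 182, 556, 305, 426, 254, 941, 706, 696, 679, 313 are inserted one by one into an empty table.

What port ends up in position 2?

254

849: h=16 → slot 16
564: h=3 → slot 3
182: h=12 → slot 12
556: h=12, probe 12,13 → slot 13
305: h=16, probe 16,0 → slot 0
426: h=1 → slot 1
254: h=16, probe 16,0,1,2 → slot 2
941: h=6 → slot 6
706: h=9 → slot 9
696: h=16, probe 16,0,1,2,3,4 → slot 4
679: h=16, probe 16,0,1,2,3,4,5 → slot 5
313: h=7 → slot 7
Table: [305, 426, 254, 564, 696, 679, 941, 313, ∅, 706, ∅, ∅, 182, 556, ∅, ∅, 849]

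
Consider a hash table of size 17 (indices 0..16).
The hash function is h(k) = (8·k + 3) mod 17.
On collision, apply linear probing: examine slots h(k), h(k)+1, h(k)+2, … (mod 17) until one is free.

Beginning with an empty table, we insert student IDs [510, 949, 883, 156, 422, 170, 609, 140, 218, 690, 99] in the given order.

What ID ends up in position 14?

Insert 510: h=3, slot 3 empty -> index 3.
Insert 949: h=13, slot 13 empty -> index 13.
Insert 883: h=12, slot 12 empty -> index 12.
Insert 156: h=10, slot 10 empty -> index 10.
Insert 422: h=13, slot 13 occupied -> index 14.
Insert 170: h=3, slot 3 occupied -> index 4.
Insert 609: h=13, slots 13,14 occupied -> index 15.
Insert 140: h=1, slot 1 empty -> index 1.
Insert 218: h=13, slots 13,14,15 occupied -> index 16.
Insert 690: h=15, slots 15,16 occupied -> index 0.
Insert 99: h=13, slots 13,14,15,16,0,1 occupied -> index 2.
Table: [690, 140, 99, 510, 170, _, _, _, _, _, 156, _, 883, 949, 422, 609, 218]

422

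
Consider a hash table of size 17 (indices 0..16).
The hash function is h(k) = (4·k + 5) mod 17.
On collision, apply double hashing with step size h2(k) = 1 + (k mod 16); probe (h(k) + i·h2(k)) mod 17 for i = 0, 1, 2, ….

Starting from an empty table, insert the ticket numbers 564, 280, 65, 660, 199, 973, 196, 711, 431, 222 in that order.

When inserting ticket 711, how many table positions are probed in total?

2

564 hashes to 0; slot 0 is free → place at 0.
280 hashes to 3; slot 3 is free → place at 3.
65 hashes to 10; slot 10 is free → place at 10.
660 hashes to 10, h2=5; 10 taken → place at 15.
199 hashes to 2; slot 2 is free → place at 2.
973 hashes to 4; slot 4 is free → place at 4.
196 hashes to 7; slot 7 is free → place at 7.
711 hashes to 10, h2=8; 10 taken → place at 1.
431 hashes to 12; slot 12 is free → place at 12.
222 hashes to 9; slot 9 is free → place at 9.
Table: [564, 711, 199, 280, 973, ., ., 196, ., 222, 65, ., 431, ., ., 660, .]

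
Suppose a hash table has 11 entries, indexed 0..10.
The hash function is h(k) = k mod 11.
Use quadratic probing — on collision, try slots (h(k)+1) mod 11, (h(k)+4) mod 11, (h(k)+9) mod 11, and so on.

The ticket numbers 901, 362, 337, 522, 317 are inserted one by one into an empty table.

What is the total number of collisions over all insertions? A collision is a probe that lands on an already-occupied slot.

1

Insert 901: h=10, slot 10 empty → index 10.
Insert 362: h=10, slot 10 occupied → index 0.
Insert 337: h=7, slot 7 empty → index 7.
Insert 522: h=5, slot 5 empty → index 5.
Insert 317: h=9, slot 9 empty → index 9.
Table: [362, —, —, —, —, 522, —, 337, —, 317, 901]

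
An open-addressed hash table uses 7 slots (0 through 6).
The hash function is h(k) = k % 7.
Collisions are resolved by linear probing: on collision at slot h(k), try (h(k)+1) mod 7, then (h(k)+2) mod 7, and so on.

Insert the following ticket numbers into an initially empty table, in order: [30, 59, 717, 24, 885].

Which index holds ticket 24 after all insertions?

5

Insert 30: h=2, slot 2 empty -> index 2.
Insert 59: h=3, slot 3 empty -> index 3.
Insert 717: h=3, slot 3 occupied -> index 4.
Insert 24: h=3, slots 3,4 occupied -> index 5.
Insert 885: h=3, slots 3,4,5 occupied -> index 6.
Table: [_, _, 30, 59, 717, 24, 885]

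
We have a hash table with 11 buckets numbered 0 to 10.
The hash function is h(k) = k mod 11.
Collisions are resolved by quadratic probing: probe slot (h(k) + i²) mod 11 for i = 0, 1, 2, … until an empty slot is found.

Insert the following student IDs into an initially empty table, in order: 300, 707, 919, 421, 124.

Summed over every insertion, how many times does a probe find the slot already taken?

300 hashes to 3; slot 3 is free → place at 3.
707 hashes to 3; 3 taken → place at 4.
919 hashes to 6; slot 6 is free → place at 6.
421 hashes to 3; 3,4 taken → place at 7.
124 hashes to 3; 3,4,7 taken → place at 1.
Table: [∅, 124, ∅, 300, 707, ∅, 919, 421, ∅, ∅, ∅]

6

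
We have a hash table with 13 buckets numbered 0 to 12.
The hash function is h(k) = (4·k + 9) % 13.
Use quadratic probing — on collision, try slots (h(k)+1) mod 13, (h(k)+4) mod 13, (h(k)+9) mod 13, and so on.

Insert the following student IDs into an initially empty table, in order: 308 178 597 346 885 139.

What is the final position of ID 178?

7

308: h=6 → slot 6
178: h=6, probe 6,7 → slot 7
597: h=5 → slot 5
346: h=2 → slot 2
885: h=0 → slot 0
139: h=6, probe 6,7,10 → slot 10
Table: [885, —, 346, —, —, 597, 308, 178, —, —, 139, —, —]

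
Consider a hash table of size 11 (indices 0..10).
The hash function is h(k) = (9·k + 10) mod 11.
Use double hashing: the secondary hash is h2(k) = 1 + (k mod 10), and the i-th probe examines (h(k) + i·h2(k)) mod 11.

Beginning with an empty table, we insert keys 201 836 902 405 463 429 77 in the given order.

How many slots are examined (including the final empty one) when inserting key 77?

2

201: h=4 => slot 4
836: h=10 => slot 10
902: h=10, h2=3, probe 10,2 => slot 2
405: h=3 => slot 3
463: h=8 => slot 8
429: h=10, h2=10, probe 10,9 => slot 9
77: h=10, h2=8, probe 10,7 => slot 7
Table: [., ., 902, 405, 201, ., ., 77, 463, 429, 836]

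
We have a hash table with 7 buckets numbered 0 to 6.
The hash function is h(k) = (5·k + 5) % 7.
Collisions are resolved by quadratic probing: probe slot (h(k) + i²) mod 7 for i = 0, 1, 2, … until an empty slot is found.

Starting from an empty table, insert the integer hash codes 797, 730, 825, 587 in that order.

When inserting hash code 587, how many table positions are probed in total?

4

797 hashes to 0; slot 0 is free => place at 0.
730 hashes to 1; slot 1 is free => place at 1.
825 hashes to 0; 0,1 taken => place at 4.
587 hashes to 0; 0,1,4 taken => place at 2.
Table: [797, 730, 587, —, 825, —, —]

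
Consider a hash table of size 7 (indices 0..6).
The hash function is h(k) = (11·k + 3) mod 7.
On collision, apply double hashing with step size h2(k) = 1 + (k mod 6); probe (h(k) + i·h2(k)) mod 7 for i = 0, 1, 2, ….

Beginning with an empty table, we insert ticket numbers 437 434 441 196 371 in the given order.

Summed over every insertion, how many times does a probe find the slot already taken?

437 hashes to 1; slot 1 is free -> place at 1.
434 hashes to 3; slot 3 is free -> place at 3.
441 hashes to 3, h2=4; 3 taken -> place at 0.
196 hashes to 3, h2=5; 3,1 taken -> place at 6.
371 hashes to 3, h2=6; 3 taken -> place at 2.
Table: [441, 437, 371, 434, ∅, ∅, 196]

4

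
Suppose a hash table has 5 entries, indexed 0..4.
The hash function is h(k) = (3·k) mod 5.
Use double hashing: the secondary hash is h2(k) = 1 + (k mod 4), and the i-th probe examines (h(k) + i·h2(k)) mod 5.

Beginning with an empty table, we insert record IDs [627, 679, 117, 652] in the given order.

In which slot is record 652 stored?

627: h=1 -> slot 1
679: h=2 -> slot 2
117: h=1, h2=2, probe 1,3 -> slot 3
652: h=1, h2=1, probe 1,2,3,4 -> slot 4
Table: [., 627, 679, 117, 652]

4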